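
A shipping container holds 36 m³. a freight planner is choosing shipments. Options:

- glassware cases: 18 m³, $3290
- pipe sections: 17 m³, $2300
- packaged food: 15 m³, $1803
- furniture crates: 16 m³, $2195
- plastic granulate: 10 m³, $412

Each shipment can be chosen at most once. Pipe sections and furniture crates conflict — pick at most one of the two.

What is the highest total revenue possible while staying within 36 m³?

5590

Filling by ratio: glassware cases + furniture crates for 5485, with 2 m³ left unused.
Dropping furniture crates frees 16 m³; slotting in pipe sections (17 m³) lifts the total to 5590 at 35 m³.
Next best is glassware cases + furniture crates at 5485 (34 m³) — short by 105.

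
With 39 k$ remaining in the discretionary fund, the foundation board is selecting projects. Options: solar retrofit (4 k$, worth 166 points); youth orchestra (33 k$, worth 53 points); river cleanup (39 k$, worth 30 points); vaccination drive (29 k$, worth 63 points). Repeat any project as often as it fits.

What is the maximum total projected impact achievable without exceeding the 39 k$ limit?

Ranking by ratio (projected impact/k$): solar retrofit 41.50, vaccination drive 2.17, youth orchestra 1.61.
The ratio ordering already packs tightly: 9×solar retrofit, 36 k$, 1494.

1494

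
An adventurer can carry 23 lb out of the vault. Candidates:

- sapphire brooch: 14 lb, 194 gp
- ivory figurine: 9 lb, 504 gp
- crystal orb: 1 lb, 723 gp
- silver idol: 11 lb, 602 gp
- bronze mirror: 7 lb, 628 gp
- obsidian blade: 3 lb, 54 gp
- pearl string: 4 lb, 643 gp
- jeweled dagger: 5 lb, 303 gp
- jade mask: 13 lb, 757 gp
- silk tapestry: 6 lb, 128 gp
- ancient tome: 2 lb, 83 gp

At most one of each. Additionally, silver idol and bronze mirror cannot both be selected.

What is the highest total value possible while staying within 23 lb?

2581

Ranking by ratio (value/lb): crystal orb 723.00, pearl string 160.75, bronze mirror 89.71, jeweled dagger 60.60.
Taking the top-ratio items first gives crystal orb + bronze mirror + obsidian blade + pearl string + jeweled dagger + ancient tome for 2434 (22 lb).
Dropping obsidian blade and jeweled dagger frees 8 lb; slotting in ivory figurine (9 lb) lifts the total to 2581 at 23 lb.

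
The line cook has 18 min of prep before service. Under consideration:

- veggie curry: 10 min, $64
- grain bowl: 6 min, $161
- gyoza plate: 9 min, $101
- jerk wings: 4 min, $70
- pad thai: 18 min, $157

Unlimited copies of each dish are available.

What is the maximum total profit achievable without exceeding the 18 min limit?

3×grain bowl uses 18 of the 18 min and totals 483.
No other feasible combination exceeds 483.

483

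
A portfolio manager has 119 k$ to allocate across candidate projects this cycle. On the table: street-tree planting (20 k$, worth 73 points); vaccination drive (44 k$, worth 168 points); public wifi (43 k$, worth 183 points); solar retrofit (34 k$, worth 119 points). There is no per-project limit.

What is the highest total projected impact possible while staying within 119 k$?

Ranking by ratio (projected impact/k$): public wifi 4.26, vaccination drive 3.82, street-tree planting 3.65.
The ratio heuristic lands on street-tree planting + 2×public wifi (439) but leaves 13 k$ idle.
Replace public wifi with street-tree planting + solar retrofit: the trade gains 9 net, giving 448 at 117 k$.

448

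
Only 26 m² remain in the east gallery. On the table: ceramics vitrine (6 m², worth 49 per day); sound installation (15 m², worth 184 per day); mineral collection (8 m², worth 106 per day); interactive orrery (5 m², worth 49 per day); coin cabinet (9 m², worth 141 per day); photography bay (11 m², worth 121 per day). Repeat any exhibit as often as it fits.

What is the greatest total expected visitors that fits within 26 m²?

By expected visitors per m²: coin cabinet 15.67, mineral collection 13.25, sound installation 12.27, photography bay 11.00 lead.
Taking mineral collection + 2×coin cabinet: 26 m² used, 388 in expected visitors.
Nothing else within 26 m² beats 388.

388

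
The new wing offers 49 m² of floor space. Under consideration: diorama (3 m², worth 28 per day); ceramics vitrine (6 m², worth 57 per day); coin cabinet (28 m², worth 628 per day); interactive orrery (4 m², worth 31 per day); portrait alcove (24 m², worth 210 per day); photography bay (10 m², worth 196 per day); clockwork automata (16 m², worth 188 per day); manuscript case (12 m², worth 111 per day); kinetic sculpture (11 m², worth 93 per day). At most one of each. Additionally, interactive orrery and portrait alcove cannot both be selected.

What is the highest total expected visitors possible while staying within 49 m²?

Filling by ratio: diorama + ceramics vitrine + coin cabinet + photography bay for 909, with 2 m² left unused.
Replace diorama and ceramics vitrine with kinetic sculpture: the trade gains 8 net, giving 917 at 49 m².
Runner-up ceramics vitrine + coin cabinet + interactive orrery + photography bay tops out at 912.

917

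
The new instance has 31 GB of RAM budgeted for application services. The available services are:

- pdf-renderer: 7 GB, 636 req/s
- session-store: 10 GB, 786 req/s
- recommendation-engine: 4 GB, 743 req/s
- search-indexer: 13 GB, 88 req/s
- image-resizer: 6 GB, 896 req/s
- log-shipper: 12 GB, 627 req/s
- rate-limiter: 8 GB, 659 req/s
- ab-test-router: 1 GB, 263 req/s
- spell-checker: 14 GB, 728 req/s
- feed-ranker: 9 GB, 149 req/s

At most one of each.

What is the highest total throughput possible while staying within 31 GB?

3347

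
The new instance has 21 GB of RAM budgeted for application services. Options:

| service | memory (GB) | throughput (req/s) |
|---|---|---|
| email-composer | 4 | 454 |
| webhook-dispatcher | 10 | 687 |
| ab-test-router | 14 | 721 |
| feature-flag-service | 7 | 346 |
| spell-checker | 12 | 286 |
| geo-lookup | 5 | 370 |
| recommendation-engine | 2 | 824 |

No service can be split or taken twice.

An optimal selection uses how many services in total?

Best achievable throughput is 2335.
For example email-composer + webhook-dispatcher + geo-lookup + recommendation-engine achieves it, using 21 GB.
Every optimal selection uses 4 services.

4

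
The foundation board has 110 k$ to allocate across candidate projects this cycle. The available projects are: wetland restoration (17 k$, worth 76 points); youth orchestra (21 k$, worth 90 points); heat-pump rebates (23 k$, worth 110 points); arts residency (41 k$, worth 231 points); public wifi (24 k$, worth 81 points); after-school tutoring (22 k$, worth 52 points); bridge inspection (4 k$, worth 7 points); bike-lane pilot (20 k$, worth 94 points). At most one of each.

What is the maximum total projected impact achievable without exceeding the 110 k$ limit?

By projected impact per k$: arts residency 5.63, heat-pump rebates 4.78, bike-lane pilot 4.70, wetland restoration 4.47 lead.
A density-first pass picks wetland restoration + heat-pump rebates + arts residency + bridge inspection + bike-lane pilot — 518 at 105 k$.
Replace wetland restoration with youth orchestra: the trade gains 14 net, giving 532 at 109 k$.
An exhaustive check of the 256 subsets confirms 532.

532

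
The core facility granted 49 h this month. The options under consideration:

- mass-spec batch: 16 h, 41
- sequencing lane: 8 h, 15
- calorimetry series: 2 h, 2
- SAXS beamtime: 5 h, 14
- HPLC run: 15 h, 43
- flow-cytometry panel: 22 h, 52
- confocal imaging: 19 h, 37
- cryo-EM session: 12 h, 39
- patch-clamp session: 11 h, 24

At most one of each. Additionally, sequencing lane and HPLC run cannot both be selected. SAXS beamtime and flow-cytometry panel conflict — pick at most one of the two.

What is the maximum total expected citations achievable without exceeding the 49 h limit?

137

The ratio ordering already packs tightly: mass-spec batch + SAXS beamtime + HPLC run + cryo-EM session, 48 h, 137.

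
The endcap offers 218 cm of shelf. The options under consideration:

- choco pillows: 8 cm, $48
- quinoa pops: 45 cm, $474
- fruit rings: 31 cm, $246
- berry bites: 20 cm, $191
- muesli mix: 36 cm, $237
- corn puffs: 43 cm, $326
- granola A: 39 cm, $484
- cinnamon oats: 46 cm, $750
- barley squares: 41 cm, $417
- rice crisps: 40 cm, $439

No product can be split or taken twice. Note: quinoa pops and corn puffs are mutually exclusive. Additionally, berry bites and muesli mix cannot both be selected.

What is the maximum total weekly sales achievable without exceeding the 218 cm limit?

2564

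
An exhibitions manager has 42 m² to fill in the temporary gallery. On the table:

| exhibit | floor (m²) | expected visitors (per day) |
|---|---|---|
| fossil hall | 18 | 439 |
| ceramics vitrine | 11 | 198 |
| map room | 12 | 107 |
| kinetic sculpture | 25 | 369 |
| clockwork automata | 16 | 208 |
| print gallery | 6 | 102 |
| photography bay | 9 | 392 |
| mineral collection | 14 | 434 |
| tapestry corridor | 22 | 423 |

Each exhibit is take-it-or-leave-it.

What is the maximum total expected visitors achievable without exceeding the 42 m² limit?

1265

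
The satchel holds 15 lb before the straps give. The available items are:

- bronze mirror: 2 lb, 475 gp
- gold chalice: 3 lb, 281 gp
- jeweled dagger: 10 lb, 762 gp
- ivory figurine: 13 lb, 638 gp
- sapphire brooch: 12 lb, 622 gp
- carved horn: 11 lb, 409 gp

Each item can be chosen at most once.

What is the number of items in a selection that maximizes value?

3

Best achievable value is 1518.
For example bronze mirror + gold chalice + jeweled dagger achieves it, using 15 lb.
Every optimal selection uses 3 items.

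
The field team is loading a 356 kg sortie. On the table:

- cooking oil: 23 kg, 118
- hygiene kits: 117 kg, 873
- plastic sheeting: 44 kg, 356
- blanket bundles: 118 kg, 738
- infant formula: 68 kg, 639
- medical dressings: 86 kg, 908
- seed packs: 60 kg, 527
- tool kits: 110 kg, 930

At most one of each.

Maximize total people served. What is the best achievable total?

3122

Ranking by ratio (people served/kg): medical dressings 10.56, infant formula 9.40, seed packs 8.78, tool kits 8.45.
The ratio ordering already packs tightly: cooking oil + infant formula + medical dressings + seed packs + tool kits, 347 kg, 3122.
The closest alternative, cooking oil + hygiene kits + infant formula + medical dressings + seed packs, reaches only 3065.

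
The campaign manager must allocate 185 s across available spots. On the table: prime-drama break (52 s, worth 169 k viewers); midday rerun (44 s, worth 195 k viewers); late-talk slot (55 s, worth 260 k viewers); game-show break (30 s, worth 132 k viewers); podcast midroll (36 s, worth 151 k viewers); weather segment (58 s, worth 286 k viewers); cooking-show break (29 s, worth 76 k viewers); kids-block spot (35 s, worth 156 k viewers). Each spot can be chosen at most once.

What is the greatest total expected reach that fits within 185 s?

By expected reach per s: weather segment 4.93, late-talk slot 4.73, kids-block spot 4.46 lead.
The ratio heuristic lands on late-talk slot + game-show break + weather segment + kids-block spot (834) but leaves 7 s idle.
Replace game-show break with podcast midroll: the trade gains 19 net, giving 853 at 184 s.
No other feasible combination exceeds 853.

853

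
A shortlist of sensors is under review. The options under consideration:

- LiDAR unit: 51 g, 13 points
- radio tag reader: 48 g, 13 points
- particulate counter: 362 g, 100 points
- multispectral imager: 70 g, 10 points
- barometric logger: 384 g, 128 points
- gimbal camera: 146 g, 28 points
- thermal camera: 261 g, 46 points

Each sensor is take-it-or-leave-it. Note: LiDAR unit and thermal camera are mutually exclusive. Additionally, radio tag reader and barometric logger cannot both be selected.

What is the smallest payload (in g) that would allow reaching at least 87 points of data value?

Minimise g subject to total data value ≥ 87.
particulate counter: 100 data value at 362 g.
Any bundle with less than 362 g falls short of 87.

362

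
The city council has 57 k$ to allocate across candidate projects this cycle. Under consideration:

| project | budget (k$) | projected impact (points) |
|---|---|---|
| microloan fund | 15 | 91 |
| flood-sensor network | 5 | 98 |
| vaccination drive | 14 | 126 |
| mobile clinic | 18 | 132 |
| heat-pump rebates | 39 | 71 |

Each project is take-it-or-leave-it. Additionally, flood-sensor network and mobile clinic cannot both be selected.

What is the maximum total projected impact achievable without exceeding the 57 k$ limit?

Taking microloan fund + vaccination drive + mobile clinic: 47 k$ used, 349 in projected impact.
That's the maximum — no feasible swap from here does better than 349.

349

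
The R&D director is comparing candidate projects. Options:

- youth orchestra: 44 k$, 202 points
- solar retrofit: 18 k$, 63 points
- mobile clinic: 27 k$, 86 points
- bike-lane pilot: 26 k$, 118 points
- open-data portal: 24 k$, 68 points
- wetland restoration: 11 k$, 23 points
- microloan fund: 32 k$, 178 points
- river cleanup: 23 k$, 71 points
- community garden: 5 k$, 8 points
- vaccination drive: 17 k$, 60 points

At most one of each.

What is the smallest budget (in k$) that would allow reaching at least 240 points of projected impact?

Minimise k$ subject to total projected impact ≥ 240.
solar retrofit + microloan fund: 241 projected impact at 50 k$.
Below 50 k$ the best achievable stays under 240.

50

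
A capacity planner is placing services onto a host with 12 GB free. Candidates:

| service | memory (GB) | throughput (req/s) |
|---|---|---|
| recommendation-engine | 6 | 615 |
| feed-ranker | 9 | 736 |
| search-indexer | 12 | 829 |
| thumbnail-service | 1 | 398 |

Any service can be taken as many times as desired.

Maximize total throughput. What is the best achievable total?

12×thumbnail-service uses 12 of the 12 GB and totals 4776.
That's the maximum — no swap from here does better than 4776.

4776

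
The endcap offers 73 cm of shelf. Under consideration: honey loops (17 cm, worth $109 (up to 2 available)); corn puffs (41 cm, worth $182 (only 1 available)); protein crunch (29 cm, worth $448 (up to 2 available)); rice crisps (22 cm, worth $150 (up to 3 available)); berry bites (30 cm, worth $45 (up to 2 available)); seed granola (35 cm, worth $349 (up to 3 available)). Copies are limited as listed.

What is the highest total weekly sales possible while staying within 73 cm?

896

2×protein crunch uses 58 of the 73 cm and totals 896.
Every other selection either busts 73 cm or exceeds an availability limit or fails to beat 896.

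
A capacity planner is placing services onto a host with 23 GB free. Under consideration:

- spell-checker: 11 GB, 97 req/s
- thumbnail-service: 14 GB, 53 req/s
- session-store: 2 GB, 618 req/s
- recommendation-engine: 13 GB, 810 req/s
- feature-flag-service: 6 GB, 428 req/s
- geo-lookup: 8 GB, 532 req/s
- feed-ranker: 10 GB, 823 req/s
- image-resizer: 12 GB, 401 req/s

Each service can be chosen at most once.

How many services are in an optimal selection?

3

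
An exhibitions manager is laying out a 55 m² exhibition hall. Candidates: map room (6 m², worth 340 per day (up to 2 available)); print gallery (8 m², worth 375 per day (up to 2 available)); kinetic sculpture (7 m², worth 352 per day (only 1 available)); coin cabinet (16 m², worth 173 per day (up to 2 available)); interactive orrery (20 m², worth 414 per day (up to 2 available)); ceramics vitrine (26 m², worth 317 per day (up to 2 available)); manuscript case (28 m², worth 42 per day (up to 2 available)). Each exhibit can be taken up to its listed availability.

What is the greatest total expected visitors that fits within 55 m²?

Taking 2×map room + 2×print gallery + kinetic sculpture + interactive orrery: 55 m² used, 2196 in expected visitors.

2196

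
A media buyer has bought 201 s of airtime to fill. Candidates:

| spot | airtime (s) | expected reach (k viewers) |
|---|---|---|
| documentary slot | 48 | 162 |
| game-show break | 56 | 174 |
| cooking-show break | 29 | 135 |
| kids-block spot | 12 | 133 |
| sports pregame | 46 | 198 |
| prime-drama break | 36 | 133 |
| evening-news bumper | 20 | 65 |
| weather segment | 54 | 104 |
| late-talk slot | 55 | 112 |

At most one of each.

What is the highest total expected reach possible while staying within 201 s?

Density check — kids-block spot 11.08, cooking-show break 4.66, sports pregame 4.30 are the best per s.
Taking the top-ratio spots first gives documentary slot + cooking-show break + kids-block spot + sports pregame + prime-drama break + evening-news bumper for 826 (191 s).
The 48 s tied up in documentary slot is better spent on game-show break — total rises to 838 (199 s).
Next best is documentary slot + cooking-show break + kids-block spot + sports pregame + prime-drama break + evening-news bumper at 826 (191 s) — short by 12.

838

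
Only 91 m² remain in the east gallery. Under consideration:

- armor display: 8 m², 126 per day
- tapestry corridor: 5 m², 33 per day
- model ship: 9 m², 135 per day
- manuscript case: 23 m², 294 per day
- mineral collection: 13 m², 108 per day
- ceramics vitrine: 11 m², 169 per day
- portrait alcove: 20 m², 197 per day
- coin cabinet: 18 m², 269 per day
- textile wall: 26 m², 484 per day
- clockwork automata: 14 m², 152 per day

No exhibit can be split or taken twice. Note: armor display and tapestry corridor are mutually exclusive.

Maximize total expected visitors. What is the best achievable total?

Best packing: armor display + model ship + manuscript case + ceramics vitrine + textile wall + clockwork automata — 91 m², 1360 total.
Runner-up model ship + manuscript case + ceramics vitrine + coin cabinet + textile wall tops out at 1351.

1360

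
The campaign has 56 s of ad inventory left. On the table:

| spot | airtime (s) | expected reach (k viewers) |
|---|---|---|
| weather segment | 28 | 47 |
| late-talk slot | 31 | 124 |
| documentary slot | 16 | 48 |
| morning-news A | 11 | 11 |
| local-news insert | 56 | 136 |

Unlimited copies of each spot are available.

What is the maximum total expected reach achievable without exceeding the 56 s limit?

Taking late-talk slot + documentary slot: 47 s used, 172 in expected reach.

172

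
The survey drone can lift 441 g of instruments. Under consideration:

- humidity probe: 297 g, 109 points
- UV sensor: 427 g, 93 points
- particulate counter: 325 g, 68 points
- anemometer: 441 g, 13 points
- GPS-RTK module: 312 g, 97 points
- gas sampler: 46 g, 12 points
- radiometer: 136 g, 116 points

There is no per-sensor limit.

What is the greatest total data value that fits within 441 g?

348

Density check — radiometer 0.85, humidity probe 0.37, GPS-RTK module 0.31 are the best per g.
The ratio ordering already packs tightly: 3×radiometer, 408 g, 348.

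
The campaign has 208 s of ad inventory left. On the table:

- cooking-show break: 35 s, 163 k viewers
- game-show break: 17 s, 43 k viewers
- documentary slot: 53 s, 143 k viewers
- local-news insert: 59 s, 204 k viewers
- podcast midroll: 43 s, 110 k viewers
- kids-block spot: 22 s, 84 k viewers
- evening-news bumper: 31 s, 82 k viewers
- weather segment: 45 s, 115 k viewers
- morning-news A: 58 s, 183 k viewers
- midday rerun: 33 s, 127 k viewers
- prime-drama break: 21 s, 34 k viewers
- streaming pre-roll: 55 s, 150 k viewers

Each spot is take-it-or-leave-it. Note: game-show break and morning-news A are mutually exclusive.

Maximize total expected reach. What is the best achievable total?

761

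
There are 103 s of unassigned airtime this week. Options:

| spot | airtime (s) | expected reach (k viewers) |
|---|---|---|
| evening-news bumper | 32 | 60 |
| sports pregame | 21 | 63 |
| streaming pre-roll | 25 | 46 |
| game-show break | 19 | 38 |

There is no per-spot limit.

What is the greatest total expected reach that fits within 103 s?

Density check — sports pregame 3.00, game-show break 2.00, evening-news bumper 1.88, streaming pre-roll 1.84 are the best per s.
4×sports pregame + game-show break uses 103 of the 103 s and totals 290.
Nothing else within 103 s beats 290.

290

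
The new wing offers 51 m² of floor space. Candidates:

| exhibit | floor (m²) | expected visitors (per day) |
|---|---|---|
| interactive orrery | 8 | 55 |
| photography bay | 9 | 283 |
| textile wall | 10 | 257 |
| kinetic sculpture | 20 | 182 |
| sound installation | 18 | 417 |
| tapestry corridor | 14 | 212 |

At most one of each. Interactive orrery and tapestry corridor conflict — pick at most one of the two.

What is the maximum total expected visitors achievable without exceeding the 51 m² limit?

1169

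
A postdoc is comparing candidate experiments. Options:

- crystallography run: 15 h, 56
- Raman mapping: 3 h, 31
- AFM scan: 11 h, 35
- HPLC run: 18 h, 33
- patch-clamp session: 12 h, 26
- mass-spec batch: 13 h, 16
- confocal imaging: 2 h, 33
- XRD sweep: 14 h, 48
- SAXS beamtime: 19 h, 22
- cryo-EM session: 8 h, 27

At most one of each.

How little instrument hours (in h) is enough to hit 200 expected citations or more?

45

Look for the lowest-instrument combination reaching 200.
crystallography run + Raman mapping + AFM scan + confocal imaging + XRD sweep: 203 expected citations at 45 h.
Any bundle with less than 45 h falls short of 200.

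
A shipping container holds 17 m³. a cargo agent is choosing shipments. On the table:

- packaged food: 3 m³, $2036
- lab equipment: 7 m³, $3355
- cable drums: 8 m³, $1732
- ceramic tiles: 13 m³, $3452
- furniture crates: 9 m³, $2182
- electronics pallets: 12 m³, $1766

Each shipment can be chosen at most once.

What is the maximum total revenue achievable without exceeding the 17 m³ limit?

5537

Greedy by ratio would take packaged food + lab equipment: 10 m³ used, total 5391.
The 3 m³ tied up in packaged food is better spent on furniture crates — total rises to 5537 (16 m³).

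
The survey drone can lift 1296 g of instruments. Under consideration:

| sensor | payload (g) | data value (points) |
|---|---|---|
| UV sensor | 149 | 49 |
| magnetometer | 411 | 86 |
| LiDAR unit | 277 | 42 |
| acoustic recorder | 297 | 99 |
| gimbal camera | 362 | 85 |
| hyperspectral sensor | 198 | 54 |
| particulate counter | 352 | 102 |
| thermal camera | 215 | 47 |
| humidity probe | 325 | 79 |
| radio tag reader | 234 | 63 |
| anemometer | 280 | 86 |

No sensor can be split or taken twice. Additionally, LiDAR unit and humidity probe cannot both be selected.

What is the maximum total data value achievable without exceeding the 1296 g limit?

390

The ratio ordering already packs tightly: UV sensor + acoustic recorder + hyperspectral sensor + particulate counter + anemometer, 1276 g, 390.
That's the maximum — no feasible swap from here does better than 390.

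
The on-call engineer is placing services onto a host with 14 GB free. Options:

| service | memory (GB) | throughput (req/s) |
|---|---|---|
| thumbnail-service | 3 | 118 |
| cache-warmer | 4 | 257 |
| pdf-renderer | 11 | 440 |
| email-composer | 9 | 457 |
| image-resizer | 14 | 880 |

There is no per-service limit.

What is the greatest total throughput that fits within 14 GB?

880

Greedy by ratio would take 3×cache-warmer: 12 GB used, total 771.
Replace 3×cache-warmer with image-resizer: the trade gains 109 net, giving 880 at 14 GB.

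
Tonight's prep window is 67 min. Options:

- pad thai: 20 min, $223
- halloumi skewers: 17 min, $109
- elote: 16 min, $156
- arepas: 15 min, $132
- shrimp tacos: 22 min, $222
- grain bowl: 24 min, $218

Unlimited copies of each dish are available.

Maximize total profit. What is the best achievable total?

669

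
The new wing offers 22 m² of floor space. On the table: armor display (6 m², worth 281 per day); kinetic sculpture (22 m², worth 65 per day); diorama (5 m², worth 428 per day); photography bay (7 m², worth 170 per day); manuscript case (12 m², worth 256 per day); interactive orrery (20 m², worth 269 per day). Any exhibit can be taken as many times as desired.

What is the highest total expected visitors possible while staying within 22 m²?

By expected visitors per m²: diorama 85.60, armor display 46.83, photography bay 24.29, manuscript case 21.33 lead.
Taking 4×diorama: 20 m² used, 1712 in expected visitors.

1712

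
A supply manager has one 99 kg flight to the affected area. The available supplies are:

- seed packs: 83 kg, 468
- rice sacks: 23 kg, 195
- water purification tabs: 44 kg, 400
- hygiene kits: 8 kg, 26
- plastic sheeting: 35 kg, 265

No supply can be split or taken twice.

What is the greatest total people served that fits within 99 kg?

691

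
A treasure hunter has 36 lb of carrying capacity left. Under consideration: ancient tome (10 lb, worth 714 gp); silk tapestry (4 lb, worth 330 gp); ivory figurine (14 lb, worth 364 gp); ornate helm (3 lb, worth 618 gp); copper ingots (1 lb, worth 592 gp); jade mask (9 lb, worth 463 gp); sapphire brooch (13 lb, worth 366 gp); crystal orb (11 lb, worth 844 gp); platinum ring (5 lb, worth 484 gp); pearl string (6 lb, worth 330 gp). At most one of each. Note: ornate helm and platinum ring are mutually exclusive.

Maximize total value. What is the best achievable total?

Best packing: ancient tome + silk tapestry + ornate helm + copper ingots + crystal orb + pearl string — 35 lb, 3428 total.

3428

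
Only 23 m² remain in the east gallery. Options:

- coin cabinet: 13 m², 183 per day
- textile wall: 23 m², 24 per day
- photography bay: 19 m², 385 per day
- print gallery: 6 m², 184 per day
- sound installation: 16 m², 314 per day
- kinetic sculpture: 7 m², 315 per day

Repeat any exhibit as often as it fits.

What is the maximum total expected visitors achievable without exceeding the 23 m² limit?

Ranking by ratio (expected visitors/m²): kinetic sculpture 45.00, print gallery 30.67, photography bay 20.26, sound installation 19.62.
The ratio ordering already packs tightly: 3×kinetic sculpture, 21 m², 945.
The spare 2 m² is too small for any remaining exhibit, and no exchange beats 945.

945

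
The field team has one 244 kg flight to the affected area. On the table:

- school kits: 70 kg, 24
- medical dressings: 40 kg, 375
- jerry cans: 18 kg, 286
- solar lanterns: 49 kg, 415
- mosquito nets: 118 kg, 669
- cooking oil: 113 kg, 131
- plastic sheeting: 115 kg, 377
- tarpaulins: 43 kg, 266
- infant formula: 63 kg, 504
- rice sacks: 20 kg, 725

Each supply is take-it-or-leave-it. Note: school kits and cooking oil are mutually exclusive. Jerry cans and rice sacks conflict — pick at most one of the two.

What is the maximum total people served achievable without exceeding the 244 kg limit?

2285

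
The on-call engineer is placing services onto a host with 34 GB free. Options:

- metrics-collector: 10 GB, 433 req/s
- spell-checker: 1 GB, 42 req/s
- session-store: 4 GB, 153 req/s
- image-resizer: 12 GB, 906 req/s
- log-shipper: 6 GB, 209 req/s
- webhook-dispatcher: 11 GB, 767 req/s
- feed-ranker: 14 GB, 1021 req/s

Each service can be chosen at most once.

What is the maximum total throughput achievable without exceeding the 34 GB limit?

2178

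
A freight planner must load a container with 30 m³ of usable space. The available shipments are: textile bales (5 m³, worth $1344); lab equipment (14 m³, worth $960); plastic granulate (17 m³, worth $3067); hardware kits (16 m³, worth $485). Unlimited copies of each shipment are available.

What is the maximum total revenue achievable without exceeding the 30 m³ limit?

8064

Taking 6×textile bales: 30 m³ used, 8064 in revenue.
Every other selection either busts 30 m³ or fails to beat 8064.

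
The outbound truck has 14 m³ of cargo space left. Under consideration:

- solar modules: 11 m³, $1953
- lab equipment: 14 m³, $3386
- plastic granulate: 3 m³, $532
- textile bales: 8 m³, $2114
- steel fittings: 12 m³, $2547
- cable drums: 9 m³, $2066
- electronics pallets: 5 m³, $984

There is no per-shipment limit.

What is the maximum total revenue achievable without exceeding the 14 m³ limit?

3386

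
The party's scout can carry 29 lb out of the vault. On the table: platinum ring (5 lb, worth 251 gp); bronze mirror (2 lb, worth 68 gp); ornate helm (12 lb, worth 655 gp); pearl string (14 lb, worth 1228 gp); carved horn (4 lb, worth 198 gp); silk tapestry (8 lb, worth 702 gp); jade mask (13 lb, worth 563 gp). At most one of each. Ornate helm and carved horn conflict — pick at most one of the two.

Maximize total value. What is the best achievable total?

Density check — silk tapestry 87.75, pearl string 87.71, ornate helm 54.58, platinum ring 50.20 are the best per lb.
Taking platinum ring + bronze mirror + pearl string + silk tapestry: 29 lb used, 2249 in value.
Runner-up bronze mirror + pearl string + carved horn + silk tapestry tops out at 2196.

2249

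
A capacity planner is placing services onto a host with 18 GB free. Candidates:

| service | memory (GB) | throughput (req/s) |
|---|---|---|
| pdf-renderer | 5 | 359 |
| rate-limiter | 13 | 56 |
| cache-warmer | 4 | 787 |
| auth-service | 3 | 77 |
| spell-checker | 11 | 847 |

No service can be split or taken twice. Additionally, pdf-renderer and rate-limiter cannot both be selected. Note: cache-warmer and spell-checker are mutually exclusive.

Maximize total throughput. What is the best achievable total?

Ranking by ratio (throughput/GB): cache-warmer 196.75, spell-checker 77.00, pdf-renderer 71.80.
Pdf-renderer + cache-warmer + auth-service uses 12 of the 18 GB and totals 1223.
That's the maximum — no feasible swap from here does better than 1223.

1223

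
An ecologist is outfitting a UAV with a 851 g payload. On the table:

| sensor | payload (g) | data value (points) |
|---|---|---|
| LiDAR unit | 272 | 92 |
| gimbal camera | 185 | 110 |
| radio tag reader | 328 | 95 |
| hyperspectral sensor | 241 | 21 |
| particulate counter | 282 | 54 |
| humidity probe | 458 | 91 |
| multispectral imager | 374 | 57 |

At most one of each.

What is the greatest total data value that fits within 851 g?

297

Ranking by ratio (data value/g): gimbal camera 0.59, LiDAR unit 0.34, radio tag reader 0.29.
The ratio ordering already packs tightly: LiDAR unit + gimbal camera + radio tag reader, 785 g, 297.
Runner-up gimbal camera + radio tag reader + particulate counter tops out at 259.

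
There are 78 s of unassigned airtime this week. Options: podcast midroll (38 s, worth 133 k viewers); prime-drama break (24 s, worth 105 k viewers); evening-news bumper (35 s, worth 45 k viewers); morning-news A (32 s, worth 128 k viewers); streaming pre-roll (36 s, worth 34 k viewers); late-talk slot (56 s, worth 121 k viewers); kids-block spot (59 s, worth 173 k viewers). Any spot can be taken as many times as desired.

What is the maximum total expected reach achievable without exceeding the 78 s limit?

315

The ratio ordering already packs tightly: 3×prime-drama break, 72 s, 315.
The spare 6 s is too small for any remaining spot, and no exchange beats 315.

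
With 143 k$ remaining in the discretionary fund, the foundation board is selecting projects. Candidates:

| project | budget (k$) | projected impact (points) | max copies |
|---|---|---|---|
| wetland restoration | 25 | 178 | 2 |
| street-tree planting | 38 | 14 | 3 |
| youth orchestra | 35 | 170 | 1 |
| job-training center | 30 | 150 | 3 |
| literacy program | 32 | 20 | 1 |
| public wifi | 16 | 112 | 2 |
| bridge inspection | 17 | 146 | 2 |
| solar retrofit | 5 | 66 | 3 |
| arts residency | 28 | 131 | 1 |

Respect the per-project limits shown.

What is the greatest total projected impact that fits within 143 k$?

1089

Ranking by ratio (projected impact/k$): solar retrofit 13.20, bridge inspection 8.59, wetland restoration 7.12, public wifi 7.00.
Filling by ratio: 2×wetland restoration + 2×public wifi + 2×bridge inspection + 3×solar retrofit for 1070, with 12 k$ left unused.
The 16 k$ tied up in public wifi is better spent on arts residency — total rises to 1089 (143 k$).
No other feasible combination exceeds 1089.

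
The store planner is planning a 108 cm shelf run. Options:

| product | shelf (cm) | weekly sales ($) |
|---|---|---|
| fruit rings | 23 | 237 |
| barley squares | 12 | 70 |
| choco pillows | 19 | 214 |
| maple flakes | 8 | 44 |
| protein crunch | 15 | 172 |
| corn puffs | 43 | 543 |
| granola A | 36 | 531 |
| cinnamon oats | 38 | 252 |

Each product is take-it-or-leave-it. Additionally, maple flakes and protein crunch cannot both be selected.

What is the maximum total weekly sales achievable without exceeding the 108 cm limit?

1332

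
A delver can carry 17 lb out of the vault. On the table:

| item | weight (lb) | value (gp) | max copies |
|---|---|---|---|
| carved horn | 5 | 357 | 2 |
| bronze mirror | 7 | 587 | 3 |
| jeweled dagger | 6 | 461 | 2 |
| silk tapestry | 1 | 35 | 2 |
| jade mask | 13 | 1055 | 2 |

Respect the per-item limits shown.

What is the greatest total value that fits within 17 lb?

1301

A density-first pass picks 2×bronze mirror + 2×silk tapestry — 1244 at 16 lb.
Dropping bronze mirror and 2×silk tapestry frees 9 lb; slotting in 2×carved horn (10 lb) lifts the total to 1301 at 17 lb.
That's the maximum — no swap from here does better than 1301.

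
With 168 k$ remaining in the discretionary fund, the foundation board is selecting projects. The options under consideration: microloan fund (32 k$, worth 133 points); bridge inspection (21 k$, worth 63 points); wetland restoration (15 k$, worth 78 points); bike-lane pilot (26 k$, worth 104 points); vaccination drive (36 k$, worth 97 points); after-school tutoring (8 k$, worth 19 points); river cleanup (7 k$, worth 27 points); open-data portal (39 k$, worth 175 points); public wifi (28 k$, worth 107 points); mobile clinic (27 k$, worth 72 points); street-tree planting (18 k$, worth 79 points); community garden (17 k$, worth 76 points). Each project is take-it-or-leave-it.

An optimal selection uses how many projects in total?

Best achievable projected impact is 708.
One optimal bundle: microloan fund + bridge inspection + wetland restoration + bike-lane pilot + open-data portal + street-tree planting + community garden (168 k$).
Any selection reaching 708 contains exactly 7 projects.

7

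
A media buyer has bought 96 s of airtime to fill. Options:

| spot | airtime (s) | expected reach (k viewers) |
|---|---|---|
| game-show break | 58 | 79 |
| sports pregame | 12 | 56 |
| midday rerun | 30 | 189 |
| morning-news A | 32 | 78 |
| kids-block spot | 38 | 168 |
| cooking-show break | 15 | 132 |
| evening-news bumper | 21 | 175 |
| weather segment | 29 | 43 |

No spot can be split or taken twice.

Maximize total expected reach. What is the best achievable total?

Density check — cooking-show break 8.80, evening-news bumper 8.33, midday rerun 6.30, sports pregame 4.67 are the best per s.
The ratio ordering already packs tightly: sports pregame + midday rerun + cooking-show break + evening-news bumper, 78 s, 552.

552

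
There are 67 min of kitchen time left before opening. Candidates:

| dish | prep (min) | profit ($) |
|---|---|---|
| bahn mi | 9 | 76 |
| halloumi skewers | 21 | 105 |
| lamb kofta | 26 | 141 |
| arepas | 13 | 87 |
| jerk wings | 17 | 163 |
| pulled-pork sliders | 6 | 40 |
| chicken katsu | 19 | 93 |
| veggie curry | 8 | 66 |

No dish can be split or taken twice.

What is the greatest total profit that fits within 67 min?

486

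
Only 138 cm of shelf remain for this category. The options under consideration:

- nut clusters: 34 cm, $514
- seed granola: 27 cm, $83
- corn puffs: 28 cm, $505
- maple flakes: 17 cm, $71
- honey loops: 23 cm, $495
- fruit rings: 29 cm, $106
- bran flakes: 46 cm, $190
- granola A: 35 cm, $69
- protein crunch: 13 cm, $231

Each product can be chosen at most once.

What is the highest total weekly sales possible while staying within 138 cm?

1851

Ranking by ratio (weekly sales/cm): honey loops 21.52, corn puffs 18.04, protein crunch 17.77.
The ratio heuristic lands on nut clusters + corn puffs + maple flakes + honey loops + protein crunch (1816) but leaves 23 cm idle.
The 17 cm tied up in maple flakes is better spent on fruit rings — total rises to 1851 (127 cm).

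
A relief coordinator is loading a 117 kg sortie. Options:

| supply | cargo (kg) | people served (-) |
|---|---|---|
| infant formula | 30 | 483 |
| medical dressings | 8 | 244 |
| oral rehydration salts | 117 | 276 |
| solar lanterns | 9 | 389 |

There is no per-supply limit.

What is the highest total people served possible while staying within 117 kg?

5057

13×solar lanterns uses 117 of the 117 kg and totals 5057.
No other feasible combination exceeds 5057.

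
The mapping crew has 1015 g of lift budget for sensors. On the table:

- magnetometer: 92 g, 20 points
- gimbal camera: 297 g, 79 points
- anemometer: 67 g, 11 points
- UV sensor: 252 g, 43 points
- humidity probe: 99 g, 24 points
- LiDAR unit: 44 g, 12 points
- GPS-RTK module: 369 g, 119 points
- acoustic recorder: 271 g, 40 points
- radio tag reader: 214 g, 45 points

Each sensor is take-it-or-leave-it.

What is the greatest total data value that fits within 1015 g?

267

Taking the top-ratio sensors first gives magnetometer + gimbal camera + anemometer + humidity probe + LiDAR unit + GPS-RTK module for 265 (968 g).
The 203 g tied up in magnetometer and anemometer and LiDAR unit is better spent on radio tag reader — total rises to 267 (979 g).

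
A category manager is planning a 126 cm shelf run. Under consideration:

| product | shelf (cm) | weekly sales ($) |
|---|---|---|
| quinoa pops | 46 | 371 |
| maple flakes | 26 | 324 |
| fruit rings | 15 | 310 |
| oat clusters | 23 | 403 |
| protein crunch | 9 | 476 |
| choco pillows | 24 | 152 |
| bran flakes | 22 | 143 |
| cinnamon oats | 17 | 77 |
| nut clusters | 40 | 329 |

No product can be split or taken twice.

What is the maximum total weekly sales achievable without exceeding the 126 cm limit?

By weekly sales per cm: protein crunch 52.89, fruit rings 20.67, oat clusters 17.52 lead.
The ratio heuristic lands on maple flakes + fruit rings + oat clusters + protein crunch + nut clusters (1842) but leaves 13 cm idle.
Replace nut clusters with quinoa pops: the trade gains 42 net, giving 1884 at 119 cm.
Next best is maple flakes + fruit rings + oat clusters + protein crunch + nut clusters at 1842 (113 cm) — short by 42.

1884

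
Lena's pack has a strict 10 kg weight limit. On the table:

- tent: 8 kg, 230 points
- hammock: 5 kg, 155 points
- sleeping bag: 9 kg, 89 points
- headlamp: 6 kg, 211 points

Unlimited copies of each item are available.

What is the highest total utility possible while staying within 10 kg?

Ranking by ratio (utility/kg): headlamp 35.17, hammock 31.00, tent 28.75, sleeping bag 9.89.
Filling by ratio: headlamp for 211, with 4 kg left unused.
Dropping headlamp frees 6 kg; slotting in 2×hammock (10 kg) lifts the total to 310 at 10 kg.
No other feasible combination exceeds 310.

310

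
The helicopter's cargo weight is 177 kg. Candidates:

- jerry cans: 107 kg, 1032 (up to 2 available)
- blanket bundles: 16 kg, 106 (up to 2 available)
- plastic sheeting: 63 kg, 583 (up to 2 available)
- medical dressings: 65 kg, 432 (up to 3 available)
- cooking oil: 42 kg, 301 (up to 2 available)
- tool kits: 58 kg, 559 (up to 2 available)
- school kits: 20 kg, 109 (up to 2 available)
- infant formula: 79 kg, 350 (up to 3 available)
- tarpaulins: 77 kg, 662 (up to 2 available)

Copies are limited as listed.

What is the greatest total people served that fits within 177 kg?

1615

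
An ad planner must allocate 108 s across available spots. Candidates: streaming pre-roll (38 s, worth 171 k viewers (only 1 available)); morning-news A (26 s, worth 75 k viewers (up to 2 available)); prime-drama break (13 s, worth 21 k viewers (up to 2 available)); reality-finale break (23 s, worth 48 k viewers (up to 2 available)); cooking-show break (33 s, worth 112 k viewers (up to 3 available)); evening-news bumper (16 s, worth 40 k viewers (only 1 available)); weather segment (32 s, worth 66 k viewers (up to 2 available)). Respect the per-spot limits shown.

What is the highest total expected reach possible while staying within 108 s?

Ranking by ratio (expected reach/s): streaming pre-roll 4.50, cooking-show break 3.39, morning-news A 2.88.
Streaming pre-roll + 2×cooking-show break uses 104 of the 108 s and totals 395.
That's the maximum — no swap from here does better than 395.

395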